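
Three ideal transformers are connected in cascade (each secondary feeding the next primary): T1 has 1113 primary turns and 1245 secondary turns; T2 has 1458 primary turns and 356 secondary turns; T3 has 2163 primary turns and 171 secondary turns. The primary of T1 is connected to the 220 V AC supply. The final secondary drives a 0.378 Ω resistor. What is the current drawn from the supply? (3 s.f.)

Secondary of T1: V = 220.00 × 1245/1113 = 246.09 V.
Secondary of T2: V = 246.09 × 356/1458 = 60.088 V.
Secondary of T3: V = 60.088 × 171/2163 = 4.7504 V.
I_load = 4.7504/0.378 = 12.567 A, so P_out = 4.7504 × 12.567 = 59.699 W.
All ideal ⇒ P_in = P_out, so I_supply = 59.699/220 = 0.271 A.

I_supply ≈ 0.271 A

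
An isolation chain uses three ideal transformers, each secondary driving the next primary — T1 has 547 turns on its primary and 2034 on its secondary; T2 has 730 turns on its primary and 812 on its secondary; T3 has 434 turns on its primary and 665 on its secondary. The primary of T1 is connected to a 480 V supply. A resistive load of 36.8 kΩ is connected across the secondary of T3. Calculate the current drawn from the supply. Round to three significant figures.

I_supply ≈ 0.524 A

Secondary of T1: V = 480.00 × 2034/547 = 1784.9 V.
Secondary of T2: V = 1784.9 × 812/730 = 1985.4 V.
Secondary of T3: V = 1985.4 × 665/434 = 3042.1 V.
I_load = 3042.1/36800 = 0.082665 A, so P_out = 3042.1 × 0.082665 = 251.47 W.
All ideal ⇒ P_in = P_out, so I_supply = 251.47/480 = 0.524 A.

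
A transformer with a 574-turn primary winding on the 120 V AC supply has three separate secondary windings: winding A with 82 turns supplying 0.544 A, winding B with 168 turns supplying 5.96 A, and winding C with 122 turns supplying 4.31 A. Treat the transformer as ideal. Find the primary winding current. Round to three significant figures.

I_p ≈ 2.74 A

V_A = 120 × 82/574 = 17.143 V; V_B = 120 × 168/574 = 35.122 V; V_C = 120 × 122/574 = 25.505 V.
P_out = V_A I_A + V_B I_B + V_C I_C = 17.143×0.544 + 35.122×5.96 + 25.505×4.31 = 9.3257 + 209.33 + 109.93 = 328.58 W.
Ideal ⇒ P_in = P_out, so I_p = P_out/V_p = 328.58/120 = 2.74 A.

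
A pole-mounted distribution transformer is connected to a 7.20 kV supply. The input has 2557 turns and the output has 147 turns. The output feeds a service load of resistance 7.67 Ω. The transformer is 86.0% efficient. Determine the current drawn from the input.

V_out = 7200 × 147/2557 = 413.92 V.
I_out = V_out/R = 413.92/7.67 = 53.966 A.
P_out = V_out I_out = 413.92 × 53.966 = 22338 W.
P_in = P_out/η = 22338/0.860 = 25974 W.
I_in = P_in/V_in = 25974/7200 = 3.61 A.

I_in ≈ 3.61 A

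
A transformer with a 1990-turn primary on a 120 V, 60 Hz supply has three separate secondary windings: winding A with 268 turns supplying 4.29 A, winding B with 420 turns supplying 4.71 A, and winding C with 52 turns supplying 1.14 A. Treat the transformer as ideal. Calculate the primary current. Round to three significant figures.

I_p ≈ 1.60 A

V_A = 120 × 268/1990 = 16.161 V; V_B = 120 × 420/1990 = 25.327 V; V_C = 120 × 52/1990 = 3.1357 V.
P_out = V_A I_A + V_B I_B + V_C I_C = 16.161×4.29 + 25.327×4.71 + 3.1357×1.14 = 69.330 + 119.29 + 3.5747 = 192.19 W.
Ideal ⇒ P_in = P_out, so I_p = P_out/V_p = 192.19/120 = 1.60 A.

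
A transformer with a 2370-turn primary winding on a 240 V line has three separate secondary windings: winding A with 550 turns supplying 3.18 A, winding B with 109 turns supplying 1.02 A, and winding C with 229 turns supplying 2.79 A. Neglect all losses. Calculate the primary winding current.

V_A = 240 × 550/2370 = 55.696 V; V_B = 240 × 109/2370 = 11.038 V; V_C = 240 × 229/2370 = 23.190 V.
P_out = V_A I_A + V_B I_B + V_C I_C = 55.696×3.18 + 11.038×1.02 + 23.190×2.79 = 177.11 + 11.259 + 64.700 = 253.07 W.
Ideal ⇒ P_in = P_out, so I_p = P_out/V_p = 253.07/240 = 1.05 A.

I_p ≈ 1.05 A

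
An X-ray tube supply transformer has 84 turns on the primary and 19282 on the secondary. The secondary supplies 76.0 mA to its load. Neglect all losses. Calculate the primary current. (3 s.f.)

I_p ≈ 17.4 A

For an ideal transformer I_p/I_s = N_s/N_p, so I_p = 0.0760 × 19282/84 = 17.4 A.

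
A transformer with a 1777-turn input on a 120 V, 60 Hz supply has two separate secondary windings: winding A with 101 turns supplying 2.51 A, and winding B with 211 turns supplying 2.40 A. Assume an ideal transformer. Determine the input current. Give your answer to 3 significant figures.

V_A = 120 × 101/1777 = 6.8205 V; V_B = 120 × 211/1777 = 14.249 V.
P_out = V_A I_A + V_B I_B = 6.8205×2.51 + 14.249×2.40 = 17.119 + 34.197 = 51.316 W.
Ideal ⇒ P_in = P_out, so I_in = P_out/V_in = 51.316/120 = 0.428 A.

I_in ≈ 0.428 A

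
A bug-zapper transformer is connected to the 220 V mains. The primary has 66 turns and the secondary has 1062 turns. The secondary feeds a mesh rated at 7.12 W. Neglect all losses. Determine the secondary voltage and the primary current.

V_s ≈ 3540 V, I_p ≈ 0.0324 A

V_s = V_p × N_s/N_p = 220 × 1062/66 = 3540.0 V.
I_s = P/V_s = 7.12/3540.0 = 0.0020113 A.
I_p = I_s × N_s/N_p = 0.0020113 × 1062/66 = 0.0324 A.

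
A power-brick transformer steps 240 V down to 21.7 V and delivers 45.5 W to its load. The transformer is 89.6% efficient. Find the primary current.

I_p ≈ 0.212 A

P_in = P_out/η = 45.5/0.896 = 50.781 W.
I_p = P_in/V_p = 50.781/240 = 0.212 A.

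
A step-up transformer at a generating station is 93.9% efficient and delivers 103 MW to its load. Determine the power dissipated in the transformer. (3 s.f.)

P_loss ≈ 6.69×10^6 W

P_in = P_out/η = 1.03×10^8/0.939 = 1.09691×10^8 W.
P_loss = P_in − P_out = 1.09691×10^8 − 1.03×10^8 = 6.69×10^6 W.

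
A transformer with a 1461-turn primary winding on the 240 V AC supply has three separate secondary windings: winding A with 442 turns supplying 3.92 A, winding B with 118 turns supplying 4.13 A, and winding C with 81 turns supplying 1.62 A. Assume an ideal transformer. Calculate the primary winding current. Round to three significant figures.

V_A = 240 × 442/1461 = 72.608 V; V_B = 240 × 118/1461 = 19.384 V; V_C = 240 × 81/1461 = 13.306 V.
P_out = V_A I_A + V_B I_B + V_C I_C = 72.608×3.92 + 19.384×4.13 + 13.306×1.62 = 284.62 + 80.056 + 21.556 = 386.23 W.
Ideal ⇒ P_in = P_out, so I_p = P_out/V_p = 386.23/240 = 1.61 A.

I_p ≈ 1.61 A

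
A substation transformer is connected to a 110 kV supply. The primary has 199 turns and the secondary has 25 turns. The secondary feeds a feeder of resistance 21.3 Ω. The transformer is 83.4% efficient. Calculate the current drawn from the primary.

V_s = 110000 × 25/199 = 13819 V.
I_s = V_s/R = 13819/21.3 = 648.78 A.
P_out = V_s I_s = 13819 × 648.78 = 8.9656×10^6 W.
P_in = P_out/η = 8.9656×10^6/0.834 = 1.0750×10^7 W.
I_p = P_in/V_p = 1.0750×10^7/110000 = 97.7 A.

I_p ≈ 97.7 A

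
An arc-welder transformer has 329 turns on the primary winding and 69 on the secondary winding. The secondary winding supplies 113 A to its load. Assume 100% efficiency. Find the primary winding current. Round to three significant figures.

I_p ≈ 23.7 A

For an ideal transformer I_p/I_s = N_s/N_p, so I_p = 113 × 69/329 = 23.7 A.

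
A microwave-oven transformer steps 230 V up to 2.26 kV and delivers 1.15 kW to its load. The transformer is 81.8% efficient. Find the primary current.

I_p ≈ 6.11 A

P_in = P_out/η = 1150/0.818 = 1405.9 W.
I_p = P_in/V_p = 1405.9/230 = 6.11 A.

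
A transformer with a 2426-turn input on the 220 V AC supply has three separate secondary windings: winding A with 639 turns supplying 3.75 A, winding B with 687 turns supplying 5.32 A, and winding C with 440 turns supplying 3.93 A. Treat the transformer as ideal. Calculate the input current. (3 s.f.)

I_in ≈ 3.21 A

V_A = 220 × 639/2426 = 57.947 V; V_B = 220 × 687/2426 = 62.300 V; V_C = 220 × 440/2426 = 39.901 V.
P_out = V_A I_A + V_B I_B + V_C I_C = 57.947×3.75 + 62.300×5.32 + 39.901×3.93 = 217.30 + 331.44 + 156.81 = 705.55 W.
Ideal ⇒ P_in = P_out, so I_in = P_out/V_in = 705.55/220 = 3.21 A.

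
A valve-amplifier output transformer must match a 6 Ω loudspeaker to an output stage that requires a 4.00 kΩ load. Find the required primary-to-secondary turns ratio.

Z_p/Z_s = (N_p/N_s)², so N_p/N_s = √(4000/6) = √667 = 25.8.

N_p/N_s ≈ 25.8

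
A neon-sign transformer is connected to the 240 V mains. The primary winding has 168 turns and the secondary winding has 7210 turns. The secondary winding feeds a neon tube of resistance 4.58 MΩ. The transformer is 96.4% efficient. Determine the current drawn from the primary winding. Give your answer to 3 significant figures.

V_s = 240 × 7210/168 = 10300 V.
I_s = V_s/R = 10300/(4.58×10^6) = 0.0022489 A.
P_out = V_s I_s = 10300 × 0.0022489 = 23.164 W.
P_in = P_out/η = 23.164/0.964 = 24.029 W.
I_p = P_in/V_p = 24.029/240 = 0.100 A.

I_p ≈ 0.100 A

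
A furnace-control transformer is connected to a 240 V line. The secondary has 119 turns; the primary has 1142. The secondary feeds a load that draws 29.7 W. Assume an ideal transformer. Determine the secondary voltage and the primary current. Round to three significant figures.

V_s ≈ 25.0 V, I_p ≈ 0.124 A

V_s = V_p × N_s/N_p = 240 × 119/1142 = 25.009 V.
I_s = P/V_s = 29.7/25.009 = 1.1876 A.
I_p = I_s × N_s/N_p = 1.1876 × 119/1142 = 0.124 A.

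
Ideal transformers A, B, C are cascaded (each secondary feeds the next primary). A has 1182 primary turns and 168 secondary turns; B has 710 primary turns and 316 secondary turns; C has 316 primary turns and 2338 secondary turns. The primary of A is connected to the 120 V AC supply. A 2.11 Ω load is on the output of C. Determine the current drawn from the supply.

I_supply ≈ 12.5 A

Secondary of A: V = 120.00 × 168/1182 = 17.056 V.
Secondary of B: V = 17.056 × 316/710 = 7.5910 V.
Secondary of C: V = 7.5910 × 2338/316 = 56.164 V.
I_load = 56.164/2.11 = 26.618 A, so P_out = 56.164 × 26.618 = 1495.0 W.
All ideal ⇒ P_in = P_out, so I_supply = 1495.0/120 = 12.5 A.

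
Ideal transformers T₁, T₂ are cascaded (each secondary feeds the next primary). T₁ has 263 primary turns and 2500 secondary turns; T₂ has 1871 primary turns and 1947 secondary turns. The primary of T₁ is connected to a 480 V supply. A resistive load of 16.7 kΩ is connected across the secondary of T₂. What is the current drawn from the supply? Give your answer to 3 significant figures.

After T₁: V = 480.00 × 2500/263 = 4562.7 V.
After T₂: V = 4562.7 × 1947/1871 = 4748.1 V.
I_load = 4748.1/16700 = 0.28432 A, so P_out = 4748.1 × 0.28432 = 1350.0 W.
All ideal ⇒ P_in = P_out, so I_supply = 1350.0/480 = 2.81 A.

I_supply ≈ 2.81 A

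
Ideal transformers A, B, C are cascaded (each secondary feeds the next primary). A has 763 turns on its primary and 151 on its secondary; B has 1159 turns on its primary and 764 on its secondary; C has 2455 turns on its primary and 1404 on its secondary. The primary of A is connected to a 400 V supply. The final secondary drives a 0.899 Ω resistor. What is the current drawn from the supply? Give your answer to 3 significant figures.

I_supply ≈ 2.48 A

Secondary of A: V = 400.00 × 151/763 = 79.161 V.
Secondary of B: V = 79.161 × 764/1159 = 52.182 V.
Secondary of C: V = 52.182 × 1404/2455 = 29.843 V.
I_load = 29.843/0.899 = 33.195 A, so P_out = 29.843 × 33.195 = 990.64 W.
All ideal ⇒ P_in = P_out, so I_supply = 990.64/400 = 2.48 A.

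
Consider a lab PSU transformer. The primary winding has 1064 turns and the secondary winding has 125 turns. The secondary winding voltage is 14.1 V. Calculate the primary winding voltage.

V_p/V_s = N_p/N_s, so V_p = 14.1 × 1064/125 = 120 V.

V_p ≈ 120 V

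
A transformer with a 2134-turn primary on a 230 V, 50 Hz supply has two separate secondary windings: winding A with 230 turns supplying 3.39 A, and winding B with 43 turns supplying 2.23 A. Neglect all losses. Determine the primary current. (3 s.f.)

I_p ≈ 0.410 A

V_A = 230 × 230/2134 = 24.789 V; V_B = 230 × 43/2134 = 4.6345 V.
P_out = V_A I_A + V_B I_B = 24.789×3.39 + 4.6345×2.23 = 84.035 + 10.335 = 94.370 W.
Ideal ⇒ P_in = P_out, so I_p = P_out/V_p = 94.370/230 = 0.410 A.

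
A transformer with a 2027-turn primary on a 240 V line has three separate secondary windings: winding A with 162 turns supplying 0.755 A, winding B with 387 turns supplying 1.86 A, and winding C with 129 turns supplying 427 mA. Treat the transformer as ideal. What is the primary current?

I_p ≈ 0.443 A

V_A = 240 × 162/2027 = 19.181 V; V_B = 240 × 387/2027 = 45.821 V; V_C = 240 × 129/2027 = 15.274 V.
P_out = V_A I_A + V_B I_B + V_C I_C = 19.181×0.755 + 45.821×1.86 + 15.274×0.427 = 14.482 + 85.228 + 6.5219 = 106.23 W.
Ideal ⇒ P_in = P_out, so I_p = P_out/V_p = 106.23/240 = 0.443 A.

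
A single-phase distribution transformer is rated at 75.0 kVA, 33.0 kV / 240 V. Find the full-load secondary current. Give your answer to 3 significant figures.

I_s = S/V_s = 75000/240 = 312 A.

I_s ≈ 312 A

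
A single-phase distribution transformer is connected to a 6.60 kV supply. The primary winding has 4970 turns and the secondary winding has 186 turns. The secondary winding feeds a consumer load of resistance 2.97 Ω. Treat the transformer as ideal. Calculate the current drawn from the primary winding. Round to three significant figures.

V_s = V_p × N_s/N_p = 6600 × 186/4970 = 247.00 V.
I_s = V_s/R = 247.00/2.97 = 83.166 A.
For an ideal transformer I_p N_p = I_s N_s, so I_p = 83.166 × 186/4970 = 3.11 A.

I_p ≈ 3.11 A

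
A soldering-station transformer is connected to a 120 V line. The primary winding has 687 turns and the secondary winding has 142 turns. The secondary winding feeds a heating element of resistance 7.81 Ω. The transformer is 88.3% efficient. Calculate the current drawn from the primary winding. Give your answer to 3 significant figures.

I_p ≈ 0.743 A

V_s = 120 × 142/687 = 24.803 V.
I_s = V_s/R = 24.803/7.81 = 3.1759 A.
P_out = V_s I_s = 24.803 × 3.1759 = 78.773 W.
P_in = P_out/η = 78.773/0.883 = 89.210 W.
I_p = P_in/V_p = 89.210/120 = 0.743 A.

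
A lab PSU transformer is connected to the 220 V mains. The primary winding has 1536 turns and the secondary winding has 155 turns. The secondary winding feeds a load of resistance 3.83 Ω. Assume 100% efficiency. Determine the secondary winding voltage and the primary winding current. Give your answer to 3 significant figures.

V_s = V_p × N_s/N_p = 220 × 155/1536 = 22.201 V.
I_s = V_s/R = 22.201/3.83 = 5.7965 A.
I_p = I_s × N_s/N_p = 5.7965 × 155/1536 = 0.585 A.

V_s ≈ 22.2 V, I_p ≈ 0.585 A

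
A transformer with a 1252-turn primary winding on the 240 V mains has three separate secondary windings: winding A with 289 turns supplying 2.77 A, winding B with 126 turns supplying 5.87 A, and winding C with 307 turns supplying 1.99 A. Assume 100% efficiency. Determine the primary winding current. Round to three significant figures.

I_p ≈ 1.72 A

V_A = 240 × 289/1252 = 55.399 V; V_B = 240 × 126/1252 = 24.153 V; V_C = 240 × 307/1252 = 58.850 V.
P_out = V_A I_A + V_B I_B + V_C I_C = 55.399×2.77 + 24.153×5.87 + 58.850×1.99 = 153.46 + 141.78 + 117.11 = 412.35 W.
Ideal ⇒ P_in = P_out, so I_p = P_out/V_p = 412.35/240 = 1.72 A.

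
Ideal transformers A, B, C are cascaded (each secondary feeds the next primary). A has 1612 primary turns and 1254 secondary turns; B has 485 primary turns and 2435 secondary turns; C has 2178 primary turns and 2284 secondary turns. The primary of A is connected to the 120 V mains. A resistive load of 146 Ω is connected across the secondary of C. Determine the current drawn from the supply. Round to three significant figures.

I_supply ≈ 13.8 A

After A: V = 120.00 × 1254/1612 = 93.350 V.
After B: V = 93.350 × 2435/485 = 468.67 V.
After C: V = 468.67 × 2284/2178 = 491.48 V.
I_load = 491.48/146 = 3.3663 A, so P_out = 491.48 × 3.3663 = 1654.5 W.
All ideal ⇒ P_in = P_out, so I_supply = 1654.5/120 = 13.8 A.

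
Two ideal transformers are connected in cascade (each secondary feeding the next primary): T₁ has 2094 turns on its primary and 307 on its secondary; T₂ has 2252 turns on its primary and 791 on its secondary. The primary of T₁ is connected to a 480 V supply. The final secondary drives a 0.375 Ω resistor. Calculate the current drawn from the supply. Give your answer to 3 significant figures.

After T₁: V = 480.00 × 307/2094 = 70.372 V.
After T₂: V = 70.372 × 791/2252 = 24.718 V.
I_load = 24.718/0.375 = 65.914 A, so P_out = 24.718 × 65.914 = 1629.3 W.
All ideal ⇒ P_in = P_out, so I_supply = 1629.3/480 = 3.39 A.

I_supply ≈ 3.39 A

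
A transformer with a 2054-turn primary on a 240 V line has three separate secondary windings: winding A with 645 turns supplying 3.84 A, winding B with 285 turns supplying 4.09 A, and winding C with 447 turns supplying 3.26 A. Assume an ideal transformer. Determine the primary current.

V_A = 240 × 645/2054 = 75.365 V; V_B = 240 × 285/2054 = 33.301 V; V_C = 240 × 447/2054 = 52.230 V.
P_out = V_A I_A + V_B I_B + V_C I_C = 75.365×3.84 + 33.301×4.09 + 52.230×3.26 = 289.40 + 136.20 + 170.27 = 595.87 W.
Ideal ⇒ P_in = P_out, so I_p = P_out/V_p = 595.87/240 = 2.48 A.

I_p ≈ 2.48 A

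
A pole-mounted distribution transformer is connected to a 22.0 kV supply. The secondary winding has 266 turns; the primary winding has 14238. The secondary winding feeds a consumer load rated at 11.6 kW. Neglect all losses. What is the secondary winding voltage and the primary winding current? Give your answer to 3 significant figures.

V_s = V_p × N_s/N_p = 22000 × 266/14238 = 411.01 V.
I_s = P/V_s = 11600/411.01 = 28.223 A.
I_p = I_s × N_s/N_p = 28.223 × 266/14238 = 0.527 A.

V_s ≈ 411 V, I_p ≈ 0.527 A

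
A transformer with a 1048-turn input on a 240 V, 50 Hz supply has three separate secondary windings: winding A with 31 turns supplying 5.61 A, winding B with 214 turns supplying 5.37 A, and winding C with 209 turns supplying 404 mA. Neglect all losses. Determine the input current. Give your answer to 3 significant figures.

V_A = 240 × 31/1048 = 7.0992 V; V_B = 240 × 214/1048 = 49.008 V; V_C = 240 × 209/1048 = 47.863 V.
P_out = V_A I_A + V_B I_B + V_C I_C = 7.0992×5.61 + 49.008×5.37 + 47.863×0.404 = 39.827 + 263.17 + 19.336 = 322.33 W.
Ideal ⇒ P_in = P_out, so I_in = P_out/V_in = 322.33/240 = 1.34 A.

I_in ≈ 1.34 A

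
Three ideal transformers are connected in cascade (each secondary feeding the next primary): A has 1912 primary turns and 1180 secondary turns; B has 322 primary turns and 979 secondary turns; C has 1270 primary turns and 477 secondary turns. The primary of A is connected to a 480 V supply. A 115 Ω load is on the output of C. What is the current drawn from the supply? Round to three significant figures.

Secondary of A: V = 480.00 × 1180/1912 = 296.23 V.
Secondary of B: V = 296.23 × 979/322 = 900.66 V.
Secondary of C: V = 900.66 × 477/1270 = 338.28 V.
I_load = 338.28/115 = 2.9416 A, so P_out = 338.28 × 2.9416 = 995.08 W.
All ideal ⇒ P_in = P_out, so I_supply = 995.08/480 = 2.07 A.

I_supply ≈ 2.07 A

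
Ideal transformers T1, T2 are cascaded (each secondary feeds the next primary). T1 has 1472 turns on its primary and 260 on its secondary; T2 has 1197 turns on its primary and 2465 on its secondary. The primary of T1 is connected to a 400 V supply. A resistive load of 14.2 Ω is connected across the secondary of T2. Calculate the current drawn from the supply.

Secondary of T1: V = 400.00 × 260/1472 = 70.652 V.
Secondary of T2: V = 70.652 × 2465/1197 = 145.50 V.
I_load = 145.50/14.2 = 10.246 A, so P_out = 145.50 × 10.246 = 1490.8 W.
All ideal ⇒ P_in = P_out, so I_supply = 1490.8/400 = 3.73 A.

I_supply ≈ 3.73 A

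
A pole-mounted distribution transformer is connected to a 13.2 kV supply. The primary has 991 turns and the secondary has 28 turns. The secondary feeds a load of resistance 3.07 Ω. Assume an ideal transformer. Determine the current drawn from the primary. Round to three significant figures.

I_p ≈ 3.43 A

V_s = V_p × N_s/N_p = 13200 × 28/991 = 372.96 V.
I_s = V_s/R = 372.96/3.07 = 121.48 A.
For an ideal transformer I_p N_p = I_s N_s, so I_p = 121.48 × 28/991 = 3.43 A.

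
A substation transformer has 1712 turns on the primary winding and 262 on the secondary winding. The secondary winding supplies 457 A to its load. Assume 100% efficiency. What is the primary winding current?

For an ideal transformer I_p/I_s = N_s/N_p, so I_p = 457 × 262/1712 = 69.9 A.

I_p ≈ 69.9 A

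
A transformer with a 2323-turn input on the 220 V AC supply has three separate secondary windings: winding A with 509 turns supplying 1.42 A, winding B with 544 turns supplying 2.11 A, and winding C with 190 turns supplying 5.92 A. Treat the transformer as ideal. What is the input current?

V_A = 220 × 509/2323 = 48.205 V; V_B = 220 × 544/2323 = 51.520 V; V_C = 220 × 190/2323 = 17.994 V.
P_out = V_A I_A + V_B I_B + V_C I_C = 48.205×1.42 + 51.520×2.11 + 17.994×5.92 = 68.451 + 108.71 + 106.52 = 283.68 W.
Ideal ⇒ P_in = P_out, so I_in = P_out/V_in = 283.68/220 = 1.29 A.

I_in ≈ 1.29 A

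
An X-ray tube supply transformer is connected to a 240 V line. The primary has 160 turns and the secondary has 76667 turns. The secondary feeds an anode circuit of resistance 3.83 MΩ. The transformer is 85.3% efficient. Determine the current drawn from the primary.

V_s = 240 × 76667/160 = 115000 V.
I_s = V_s/R = 115000/(3.83×10^6) = 0.030026 A.
P_out = V_s I_s = 115000 × 0.030026 = 3453.0 W.
P_in = P_out/η = 3453.0/0.853 = 4048.1 W.
I_p = P_in/V_p = 4048.1/240 = 16.9 A.

I_p ≈ 16.9 A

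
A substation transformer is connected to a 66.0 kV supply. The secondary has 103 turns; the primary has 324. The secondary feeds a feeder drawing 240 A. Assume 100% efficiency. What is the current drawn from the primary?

I_p ≈ 76.3 A

For an ideal transformer I_p N_p = I_s N_s, so I_p = 240 × 103/324 = 76.3 A.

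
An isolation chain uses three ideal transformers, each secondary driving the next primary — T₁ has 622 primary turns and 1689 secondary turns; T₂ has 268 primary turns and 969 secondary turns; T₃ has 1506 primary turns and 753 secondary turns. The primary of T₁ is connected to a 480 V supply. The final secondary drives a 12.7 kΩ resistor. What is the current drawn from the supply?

I_supply ≈ 0.911 A

After T₁: V = 480.00 × 1689/622 = 1303.4 V.
After T₂: V = 1303.4 × 969/268 = 4712.7 V.
After T₃: V = 4712.7 × 753/1506 = 2356.3 V.
I_load = 2356.3/12700 = 0.18554 A, so P_out = 2356.3 × 0.18554 = 437.20 W.
All ideal ⇒ P_in = P_out, so I_supply = 437.20/480 = 0.911 A.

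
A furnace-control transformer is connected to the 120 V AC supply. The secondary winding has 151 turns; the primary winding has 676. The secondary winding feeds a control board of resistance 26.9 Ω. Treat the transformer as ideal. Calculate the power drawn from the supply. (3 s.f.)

P ≈ 26.7 W

V_s = V_p × N_s/N_p = 120 × 151/676 = 26.805 V.
I_s = V_s/R = 26.805/26.9 = 0.99646 A.
I_p = I_s × N_s/N_p = 0.99646 × 151/676 = 0.22258 A.
P = V_p I_p = 120 × 0.22258 = 26.7 W.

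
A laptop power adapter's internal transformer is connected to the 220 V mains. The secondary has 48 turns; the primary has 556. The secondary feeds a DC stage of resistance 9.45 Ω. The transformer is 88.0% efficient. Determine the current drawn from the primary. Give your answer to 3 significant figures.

I_p ≈ 0.197 A

V_s = 220 × 48/556 = 18.993 V.
I_s = V_s/R = 18.993/9.45 = 2.0098 A.
P_out = V_s I_s = 18.993 × 2.0098 = 38.172 W.
P_in = P_out/η = 38.172/0.880 = 43.377 W.
I_p = P_in/V_p = 43.377/220 = 0.197 A.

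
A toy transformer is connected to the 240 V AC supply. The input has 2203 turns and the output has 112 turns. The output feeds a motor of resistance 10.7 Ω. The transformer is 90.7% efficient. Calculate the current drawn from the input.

V_out = 240 × 112/2203 = 12.202 V.
I_out = V_out/R = 12.202/10.7 = 1.1403 A.
P_out = V_out I_out = 12.202 × 1.1403 = 13.914 W.
P_in = P_out/η = 13.914/0.907 = 15.340 W.
I_in = P_in/V_in = 15.340/240 = 0.0639 A.

I_in ≈ 0.0639 A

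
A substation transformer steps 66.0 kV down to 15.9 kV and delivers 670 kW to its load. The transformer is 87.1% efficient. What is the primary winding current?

P_in = P_out/η = 670000/0.871 = 769230 W.
I_p = P_in/V_p = 769230/66000 = 11.7 A.

I_p ≈ 11.7 A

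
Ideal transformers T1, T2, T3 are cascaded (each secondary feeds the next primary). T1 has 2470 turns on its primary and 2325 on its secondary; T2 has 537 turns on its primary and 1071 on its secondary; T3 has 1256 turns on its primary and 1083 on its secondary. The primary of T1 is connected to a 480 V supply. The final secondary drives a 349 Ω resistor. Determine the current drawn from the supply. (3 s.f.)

Secondary of T1: V = 480.00 × 2325/2470 = 451.82 V.
Secondary of T2: V = 451.82 × 1071/537 = 901.12 V.
Secondary of T3: V = 901.12 × 1083/1256 = 777.00 V.
I_load = 777.00/349 = 2.2264 A, so P_out = 777.00 × 2.2264 = 1729.9 W.
All ideal ⇒ P_in = P_out, so I_supply = 1729.9/480 = 3.60 A.

I_supply ≈ 3.60 A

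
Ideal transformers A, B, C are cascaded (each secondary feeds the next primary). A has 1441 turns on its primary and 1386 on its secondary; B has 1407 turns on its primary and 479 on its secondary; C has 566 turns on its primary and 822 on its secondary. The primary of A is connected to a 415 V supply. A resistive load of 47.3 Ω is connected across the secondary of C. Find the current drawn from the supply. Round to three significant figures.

I_supply ≈ 1.98 A

After A: V = 415.00 × 1386/1441 = 399.16 V.
After B: V = 399.16 × 479/1407 = 135.89 V.
After C: V = 135.89 × 822/566 = 197.35 V.
I_load = 197.35/47.3 = 4.1724 A, so P_out = 197.35 × 4.1724 = 823.43 W.
All ideal ⇒ P_in = P_out, so I_supply = 823.43/415 = 1.98 A.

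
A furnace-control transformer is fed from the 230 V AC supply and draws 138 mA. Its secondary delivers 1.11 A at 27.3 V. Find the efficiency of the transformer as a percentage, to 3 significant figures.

P_in = 230 × 0.138 = 31.7400 W.
P_out = 27.3 × 1.11 = 30.3030 W.
η = P_out/P_in = 30.3030/31.7400 = 0.955.

η ≈ 95.5%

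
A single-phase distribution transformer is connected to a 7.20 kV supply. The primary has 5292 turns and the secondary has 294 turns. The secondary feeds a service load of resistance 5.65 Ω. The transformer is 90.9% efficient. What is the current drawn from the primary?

V_s = 7200 × 294/5292 = 400.00 V.
I_s = V_s/R = 400.00/5.65 = 70.796 A.
P_out = V_s I_s = 400.00 × 70.796 = 28319 W.
P_in = P_out/η = 28319/0.909 = 31154 W.
I_p = P_in/V_p = 31154/7200 = 4.33 A.

I_p ≈ 4.33 A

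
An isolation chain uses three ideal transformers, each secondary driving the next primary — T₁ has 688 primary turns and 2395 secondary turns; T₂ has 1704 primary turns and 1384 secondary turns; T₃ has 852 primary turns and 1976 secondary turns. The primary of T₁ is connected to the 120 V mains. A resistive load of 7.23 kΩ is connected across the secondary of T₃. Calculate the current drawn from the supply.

I_supply ≈ 0.714 A

Secondary of T₁: V = 120.00 × 2395/688 = 417.73 V.
Secondary of T₂: V = 417.73 × 1384/1704 = 339.29 V.
Secondary of T₃: V = 339.29 × 1976/852 = 786.89 V.
I_load = 786.89/7230 = 0.10884 A, so P_out = 786.89 × 0.10884 = 85.642 W.
All ideal ⇒ P_in = P_out, so I_supply = 85.642/120 = 0.714 A.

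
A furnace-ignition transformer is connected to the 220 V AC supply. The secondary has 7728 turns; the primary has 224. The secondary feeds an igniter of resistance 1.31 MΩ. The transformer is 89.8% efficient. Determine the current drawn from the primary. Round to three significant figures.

I_p ≈ 0.223 A

V_s = 220 × 7728/224 = 7590.0 V.
I_s = V_s/R = 7590.0/(1.31×10^6) = 0.0057939 A.
P_out = V_s I_s = 7590.0 × 0.0057939 = 43.976 W.
P_in = P_out/η = 43.976/0.898 = 48.971 W.
I_p = P_in/V_p = 48.971/220 = 0.223 A.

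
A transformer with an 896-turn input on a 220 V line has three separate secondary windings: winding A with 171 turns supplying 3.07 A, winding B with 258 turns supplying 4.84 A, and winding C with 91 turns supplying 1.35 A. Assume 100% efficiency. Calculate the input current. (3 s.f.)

I_in ≈ 2.12 A

V_A = 220 × 171/896 = 41.987 V; V_B = 220 × 258/896 = 63.348 V; V_C = 220 × 91/896 = 22.344 V.
P_out = V_A I_A + V_B I_B + V_C I_C = 41.987×3.07 + 63.348×4.84 + 22.344×1.35 = 128.90 + 306.61 + 30.164 = 465.67 W.
Ideal ⇒ P_in = P_out, so I_in = P_out/V_in = 465.67/220 = 2.12 A.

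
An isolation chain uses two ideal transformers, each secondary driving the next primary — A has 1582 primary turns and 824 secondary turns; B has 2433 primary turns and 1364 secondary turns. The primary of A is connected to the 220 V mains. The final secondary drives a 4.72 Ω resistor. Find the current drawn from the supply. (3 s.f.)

After A: V = 220.00 × 824/1582 = 114.59 V.
After B: V = 114.59 × 1364/2433 = 64.242 V.
I_load = 64.242/4.72 = 13.610 A, so P_out = 64.242 × 13.610 = 874.36 W.
All ideal ⇒ P_in = P_out, so I_supply = 874.36/220 = 3.97 A.

I_supply ≈ 3.97 A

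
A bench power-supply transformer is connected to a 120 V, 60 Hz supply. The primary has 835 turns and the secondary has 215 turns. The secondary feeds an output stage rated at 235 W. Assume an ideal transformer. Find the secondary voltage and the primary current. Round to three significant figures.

V_s = V_p × N_s/N_p = 120 × 215/835 = 30.898 V.
I_s = P/V_s = 235/30.898 = 7.6056 A.
I_p = I_s × N_s/N_p = 7.6056 × 215/835 = 1.96 A.

V_s ≈ 30.9 V, I_p ≈ 1.96 A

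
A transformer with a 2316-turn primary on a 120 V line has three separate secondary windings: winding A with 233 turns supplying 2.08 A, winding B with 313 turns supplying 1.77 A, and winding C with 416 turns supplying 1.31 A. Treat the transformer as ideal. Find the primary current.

V_A = 120 × 233/2316 = 12.073 V; V_B = 120 × 313/2316 = 16.218 V; V_C = 120 × 416/2316 = 21.554 V.
P_out = V_A I_A + V_B I_B + V_C I_C = 12.073×2.08 + 16.218×1.77 + 21.554×1.31 = 25.111 + 28.705 + 28.236 = 82.052 W.
Ideal ⇒ P_in = P_out, so I_p = P_out/V_p = 82.052/120 = 0.684 A.

I_p ≈ 0.684 A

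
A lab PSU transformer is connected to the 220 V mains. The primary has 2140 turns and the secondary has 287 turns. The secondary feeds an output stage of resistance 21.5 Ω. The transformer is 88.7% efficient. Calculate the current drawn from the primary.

V_s = 220 × 287/2140 = 29.505 V.
I_s = V_s/R = 29.505/21.5 = 1.3723 A.
P_out = V_s I_s = 29.505 × 1.3723 = 40.490 W.
P_in = P_out/η = 40.490/0.887 = 45.648 W.
I_p = P_in/V_p = 45.648/220 = 0.207 A.

I_p ≈ 0.207 A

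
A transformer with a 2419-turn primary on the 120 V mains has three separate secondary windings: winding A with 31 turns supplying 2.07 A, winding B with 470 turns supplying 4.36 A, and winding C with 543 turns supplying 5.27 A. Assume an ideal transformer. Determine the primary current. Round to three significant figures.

I_p ≈ 2.06 A

V_A = 120 × 31/2419 = 1.5378 V; V_B = 120 × 470/2419 = 23.315 V; V_C = 120 × 543/2419 = 26.937 V.
P_out = V_A I_A + V_B I_B + V_C I_C = 1.5378×2.07 + 23.315×4.36 + 26.937×5.27 = 3.1833 + 101.66 + 141.96 = 246.80 W.
Ideal ⇒ P_in = P_out, so I_p = P_out/V_p = 246.80/120 = 2.06 A.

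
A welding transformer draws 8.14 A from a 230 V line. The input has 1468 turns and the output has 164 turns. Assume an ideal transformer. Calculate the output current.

I_out/I_in = N_in/N_out, so I_out = 8.14 × 1468/164 = 72.9 A.

I_out ≈ 72.9 A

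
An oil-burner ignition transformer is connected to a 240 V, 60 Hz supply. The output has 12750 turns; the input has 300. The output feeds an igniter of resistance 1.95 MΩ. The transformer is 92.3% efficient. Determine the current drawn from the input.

V_out = 240 × 12750/300 = 10200 V.
I_out = V_out/R = 10200/(1.95×10^6) = 0.0052308 A.
P_out = V_out I_out = 10200 × 0.0052308 = 53.354 W.
P_in = P_out/η = 53.354/0.923 = 57.805 W.
I_in = P_in/V_in = 57.805/240 = 0.241 A.

I_in ≈ 0.241 A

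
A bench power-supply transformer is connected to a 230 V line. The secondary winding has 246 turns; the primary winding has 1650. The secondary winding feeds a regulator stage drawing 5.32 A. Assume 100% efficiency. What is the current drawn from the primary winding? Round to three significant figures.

I_p ≈ 0.793 A

For an ideal transformer I_p N_p = I_s N_s, so I_p = 5.32 × 246/1650 = 0.793 A.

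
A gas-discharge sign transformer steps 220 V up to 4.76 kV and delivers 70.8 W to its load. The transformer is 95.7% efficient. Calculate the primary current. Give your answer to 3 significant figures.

P_in = P_out/η = 70.8/0.957 = 73.981 W.
I_p = P_in/V_p = 73.981/220 = 0.336 A.

I_p ≈ 0.336 A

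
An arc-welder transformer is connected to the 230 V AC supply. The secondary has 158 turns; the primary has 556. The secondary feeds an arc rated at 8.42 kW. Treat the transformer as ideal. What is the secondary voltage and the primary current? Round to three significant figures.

V_s = V_p × N_s/N_p = 230 × 158/556 = 65.360 V.
I_s = P/V_s = 8420/65.360 = 128.83 A.
I_p = I_s × N_s/N_p = 128.83 × 158/556 = 36.6 A.

V_s ≈ 65.4 V, I_p ≈ 36.6 A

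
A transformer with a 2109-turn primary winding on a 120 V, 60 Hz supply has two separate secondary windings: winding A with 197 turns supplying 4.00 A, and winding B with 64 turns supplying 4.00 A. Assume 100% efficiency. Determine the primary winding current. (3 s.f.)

I_p ≈ 0.495 A

V_A = 120 × 197/2109 = 11.209 V; V_B = 120 × 64/2109 = 3.6415 V.
P_out = V_A I_A + V_B I_B = 11.209×4.00 + 3.6415×4.00 = 44.836 + 14.566 = 59.403 W.
Ideal ⇒ P_in = P_out, so I_p = P_out/V_p = 59.403/120 = 0.495 A.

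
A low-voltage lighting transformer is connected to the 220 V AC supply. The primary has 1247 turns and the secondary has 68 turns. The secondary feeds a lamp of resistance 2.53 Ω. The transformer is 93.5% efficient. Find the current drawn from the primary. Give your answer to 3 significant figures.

V_s = 220 × 68/1247 = 11.997 V.
I_s = V_s/R = 11.997/2.53 = 4.7418 A.
P_out = V_s I_s = 11.997 × 4.7418 = 56.887 W.
P_in = P_out/η = 56.887/0.935 = 60.841 W.
I_p = P_in/V_p = 60.841/220 = 0.277 A.

I_p ≈ 0.277 A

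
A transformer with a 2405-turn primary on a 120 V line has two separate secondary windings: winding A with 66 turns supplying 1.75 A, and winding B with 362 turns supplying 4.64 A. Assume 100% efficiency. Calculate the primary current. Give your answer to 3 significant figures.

I_p ≈ 0.746 A

V_A = 120 × 66/2405 = 3.2931 V; V_B = 120 × 362/2405 = 18.062 V.
P_out = V_A I_A + V_B I_B = 3.2931×1.75 + 18.062×4.64 = 5.7630 + 83.809 = 89.572 W.
Ideal ⇒ P_in = P_out, so I_p = P_out/V_p = 89.572/120 = 0.746 A.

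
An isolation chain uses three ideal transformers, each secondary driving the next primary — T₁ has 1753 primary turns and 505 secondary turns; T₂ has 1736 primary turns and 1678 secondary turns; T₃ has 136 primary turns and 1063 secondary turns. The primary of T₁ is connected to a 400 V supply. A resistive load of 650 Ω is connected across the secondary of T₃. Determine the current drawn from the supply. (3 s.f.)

Secondary of T₁: V = 400.00 × 505/1753 = 115.23 V.
Secondary of T₂: V = 115.23 × 1678/1736 = 111.38 V.
Secondary of T₃: V = 111.38 × 1063/136 = 870.57 V.
I_load = 870.57/650 = 1.3393 A, so P_out = 870.57 × 1.3393 = 1166.0 W.
All ideal ⇒ P_in = P_out, so I_supply = 1166.0/400 = 2.92 A.

I_supply ≈ 2.92 A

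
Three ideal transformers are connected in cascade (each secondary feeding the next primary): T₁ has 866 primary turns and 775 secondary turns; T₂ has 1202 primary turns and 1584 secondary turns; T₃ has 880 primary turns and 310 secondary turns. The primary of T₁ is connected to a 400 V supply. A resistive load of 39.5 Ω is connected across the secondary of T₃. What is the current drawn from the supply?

I_supply ≈ 1.75 A

After T₁: V = 400.00 × 775/866 = 357.97 V.
After T₂: V = 357.97 × 1584/1202 = 471.73 V.
After T₃: V = 471.73 × 310/880 = 166.18 V.
I_load = 166.18/39.5 = 4.2070 A, so P_out = 166.18 × 4.2070 = 699.12 W.
All ideal ⇒ P_in = P_out, so I_supply = 699.12/400 = 1.75 A.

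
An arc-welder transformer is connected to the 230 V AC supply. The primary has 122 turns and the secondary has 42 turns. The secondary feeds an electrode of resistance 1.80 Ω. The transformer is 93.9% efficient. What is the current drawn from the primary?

I_p ≈ 16.1 A

V_s = 230 × 42/122 = 79.180 V.
I_s = V_s/R = 79.180/1.80 = 43.989 A.
P_out = V_s I_s = 79.180 × 43.989 = 3483.1 W.
P_in = P_out/η = 3483.1/0.939 = 3709.3 W.
I_p = P_in/V_p = 3709.3/230 = 16.1 A.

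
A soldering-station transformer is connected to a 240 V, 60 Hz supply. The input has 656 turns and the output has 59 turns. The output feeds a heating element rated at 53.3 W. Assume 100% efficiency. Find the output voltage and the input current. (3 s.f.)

V_out ≈ 21.6 V, I_in ≈ 0.222 A

V_out = V_in × N_out/N_in = 240 × 59/656 = 21.585 V.
I_out = P/V_out = 53.3/21.585 = 2.4693 A.
I_in = I_out × N_out/N_in = 2.4693 × 59/656 = 0.222 A.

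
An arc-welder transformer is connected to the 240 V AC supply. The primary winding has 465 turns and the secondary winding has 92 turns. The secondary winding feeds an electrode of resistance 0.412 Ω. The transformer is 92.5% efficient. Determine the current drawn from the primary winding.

V_s = 240 × 92/465 = 47.484 V.
I_s = V_s/R = 47.484/0.412 = 115.25 A.
P_out = V_s I_s = 47.484 × 115.25 = 5472.6 W.
P_in = P_out/η = 5472.6/0.925 = 5916.3 W.
I_p = P_in/V_p = 5916.3/240 = 24.7 A.

I_p ≈ 24.7 A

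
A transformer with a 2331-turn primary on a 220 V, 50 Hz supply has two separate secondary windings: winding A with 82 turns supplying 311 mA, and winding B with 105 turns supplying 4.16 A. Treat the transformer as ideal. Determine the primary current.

I_p ≈ 0.198 A

V_A = 220 × 82/2331 = 7.7392 V; V_B = 220 × 105/2331 = 9.9099 V.
P_out = V_A I_A + V_B I_B = 7.7392×0.311 + 9.9099×4.16 = 2.4069 + 41.225 = 43.632 W.
Ideal ⇒ P_in = P_out, so I_p = P_out/V_p = 43.632/220 = 0.198 A.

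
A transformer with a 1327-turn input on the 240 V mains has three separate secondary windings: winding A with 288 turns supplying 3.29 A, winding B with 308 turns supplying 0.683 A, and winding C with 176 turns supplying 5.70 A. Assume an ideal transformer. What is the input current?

V_A = 240 × 288/1327 = 52.087 V; V_B = 240 × 308/1327 = 55.705 V; V_C = 240 × 176/1327 = 31.831 V.
P_out = V_A I_A + V_B I_B + V_C I_C = 52.087×3.29 + 55.705×0.683 + 31.831×5.70 = 171.37 + 38.046 + 181.44 = 390.85 W.
Ideal ⇒ P_in = P_out, so I_in = P_out/V_in = 390.85/240 = 1.63 A.

I_in ≈ 1.63 A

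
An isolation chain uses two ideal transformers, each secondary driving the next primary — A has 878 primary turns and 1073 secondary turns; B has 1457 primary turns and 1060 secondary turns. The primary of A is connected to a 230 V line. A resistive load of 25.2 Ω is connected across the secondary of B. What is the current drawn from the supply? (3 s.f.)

After A: V = 230.00 × 1073/878 = 281.08 V.
After B: V = 281.08 × 1060/1457 = 204.49 V.
I_load = 204.49/25.2 = 8.1148 A, so P_out = 204.49 × 8.1148 = 1659.4 W.
All ideal ⇒ P_in = P_out, so I_supply = 1659.4/230 = 7.21 A.

I_supply ≈ 7.21 A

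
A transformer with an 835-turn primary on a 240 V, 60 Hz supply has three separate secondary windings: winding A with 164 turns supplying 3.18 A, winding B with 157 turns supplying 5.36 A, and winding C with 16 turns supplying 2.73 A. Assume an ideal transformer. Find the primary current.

V_A = 240 × 164/835 = 47.138 V; V_B = 240 × 157/835 = 45.126 V; V_C = 240 × 16/835 = 4.5988 V.
P_out = V_A I_A + V_B I_B + V_C I_C = 47.138×3.18 + 45.126×5.36 + 4.5988×2.73 = 149.90 + 241.87 + 12.555 = 404.33 W.
Ideal ⇒ P_in = P_out, so I_p = P_out/V_p = 404.33/240 = 1.68 A.

I_p ≈ 1.68 A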